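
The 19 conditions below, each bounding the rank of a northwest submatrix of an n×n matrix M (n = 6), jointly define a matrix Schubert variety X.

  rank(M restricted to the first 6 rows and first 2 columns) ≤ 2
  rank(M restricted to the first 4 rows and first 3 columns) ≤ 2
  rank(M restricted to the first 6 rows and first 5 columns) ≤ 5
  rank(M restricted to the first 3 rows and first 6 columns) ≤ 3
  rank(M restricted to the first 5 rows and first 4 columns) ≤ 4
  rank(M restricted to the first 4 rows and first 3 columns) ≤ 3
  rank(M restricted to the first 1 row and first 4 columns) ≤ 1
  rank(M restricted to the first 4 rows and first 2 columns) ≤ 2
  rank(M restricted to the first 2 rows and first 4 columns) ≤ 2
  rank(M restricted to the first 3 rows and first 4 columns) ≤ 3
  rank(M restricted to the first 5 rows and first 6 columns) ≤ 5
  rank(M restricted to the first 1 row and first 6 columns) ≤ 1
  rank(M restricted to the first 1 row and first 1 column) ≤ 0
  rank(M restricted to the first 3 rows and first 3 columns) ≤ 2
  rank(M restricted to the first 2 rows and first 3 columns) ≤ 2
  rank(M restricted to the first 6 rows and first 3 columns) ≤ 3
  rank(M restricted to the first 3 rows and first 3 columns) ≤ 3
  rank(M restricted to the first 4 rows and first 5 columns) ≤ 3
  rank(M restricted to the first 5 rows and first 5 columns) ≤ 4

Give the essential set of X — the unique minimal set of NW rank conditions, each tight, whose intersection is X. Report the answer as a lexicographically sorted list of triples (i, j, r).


Computing R[i][j] = min implied NW-rank bound (n=6, 19 conditions):

  i=1: 0 | 1 | 1 | 1 | 1 | 1
  i=2: 1 | 2 | 2 | 2 | 2 | 2
  i=3: 1 | 2 | 2 | 3 | 3 | 3
  i=4: 1 | 2 | 2 | 3 | 3 | 4
  i=5: 1 | 2 | 3 | 4 | 4 | 5
  i=6: 1 | 2 | 3 | 4 | 5 | 6

reading off 1-entries of Δ²R: w = (2, 1, 4, 6, 3, 5).

ℓ(w)=4; the 3 essential cells (i,j,r):

[(1, 1, 0), (4, 3, 2), (4, 5, 3)]


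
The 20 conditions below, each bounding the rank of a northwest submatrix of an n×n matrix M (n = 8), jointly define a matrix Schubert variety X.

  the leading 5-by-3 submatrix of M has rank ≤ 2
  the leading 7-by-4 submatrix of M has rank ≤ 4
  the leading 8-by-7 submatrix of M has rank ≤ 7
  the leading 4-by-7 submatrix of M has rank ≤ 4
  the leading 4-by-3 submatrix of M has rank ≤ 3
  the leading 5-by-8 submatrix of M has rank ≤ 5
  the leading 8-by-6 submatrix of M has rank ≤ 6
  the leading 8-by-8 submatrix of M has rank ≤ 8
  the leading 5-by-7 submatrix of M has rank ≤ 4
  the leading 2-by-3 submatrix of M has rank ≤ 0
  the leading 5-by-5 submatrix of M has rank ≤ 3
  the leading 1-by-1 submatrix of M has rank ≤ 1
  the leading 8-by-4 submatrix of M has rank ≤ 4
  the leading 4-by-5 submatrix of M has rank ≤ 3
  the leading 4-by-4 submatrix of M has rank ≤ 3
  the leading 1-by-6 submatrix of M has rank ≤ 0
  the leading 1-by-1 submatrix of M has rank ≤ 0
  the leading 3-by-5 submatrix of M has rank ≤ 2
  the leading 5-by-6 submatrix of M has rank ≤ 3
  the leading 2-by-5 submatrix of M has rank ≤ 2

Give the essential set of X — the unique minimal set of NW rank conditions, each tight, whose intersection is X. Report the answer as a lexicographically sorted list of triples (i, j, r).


Computing R[i][j] = min implied NW-rank bound (n=8, 20 conditions):

  i=1: 0 0 0 0 0 0 1 1
  i=2: 0 0 0 1 1 1 2 2
  i=3: 1 1 1 2 2 2 3 3
  i=4: 1 2 2 3 3 3 4 4
  i=5: 1 2 2 3 3 3 4 5
  i=6: 1 2 3 4 4 4 5 6
  i=7: 1 2 3 4 5 5 6 7
  i=8: 1 2 3 4 5 6 7 8

reading off 1-entries of Δ²R: w = (7, 4, 1, 2, 8, 3, 5, 6).

4 SE-corners of the 12-cell Rothe diagram give Ess(w):

[(1, 6, 0), (2, 3, 0), (5, 3, 2), (5, 6, 3)]


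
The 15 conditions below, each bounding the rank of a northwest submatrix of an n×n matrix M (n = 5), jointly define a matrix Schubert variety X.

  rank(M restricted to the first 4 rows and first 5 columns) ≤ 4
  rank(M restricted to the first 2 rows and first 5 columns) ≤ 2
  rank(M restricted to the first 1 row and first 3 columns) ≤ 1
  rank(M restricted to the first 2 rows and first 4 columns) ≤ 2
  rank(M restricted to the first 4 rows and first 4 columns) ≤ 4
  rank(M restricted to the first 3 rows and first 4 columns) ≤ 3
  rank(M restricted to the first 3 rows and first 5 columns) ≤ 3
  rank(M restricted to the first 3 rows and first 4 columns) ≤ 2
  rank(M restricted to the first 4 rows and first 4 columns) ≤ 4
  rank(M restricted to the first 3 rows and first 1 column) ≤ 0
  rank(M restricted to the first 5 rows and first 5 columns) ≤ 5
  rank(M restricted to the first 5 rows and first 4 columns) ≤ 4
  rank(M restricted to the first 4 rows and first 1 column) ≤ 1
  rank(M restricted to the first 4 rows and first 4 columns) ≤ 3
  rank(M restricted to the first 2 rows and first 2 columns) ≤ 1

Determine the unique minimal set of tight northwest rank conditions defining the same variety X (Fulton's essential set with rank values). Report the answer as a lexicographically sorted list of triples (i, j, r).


Propagating the 15 rank bounds to every northwest block:

  i=1: 0 | 1 | 1 | 1 | 1
  i=2: 0 | 1 | 2 | 2 | 2
  i=3: 0 | 1 | 2 | 2 | 3
  i=4: 1 | 2 | 3 | 3 | 4
  i=5: 1 | 2 | 3 | 4 | 5

hence w(1..5) = (2, 3, 5, 1, 4).

2 SE-corners of the 4-cell Rothe diagram give Ess(w):

[(3, 1, 0), (3, 4, 2)]


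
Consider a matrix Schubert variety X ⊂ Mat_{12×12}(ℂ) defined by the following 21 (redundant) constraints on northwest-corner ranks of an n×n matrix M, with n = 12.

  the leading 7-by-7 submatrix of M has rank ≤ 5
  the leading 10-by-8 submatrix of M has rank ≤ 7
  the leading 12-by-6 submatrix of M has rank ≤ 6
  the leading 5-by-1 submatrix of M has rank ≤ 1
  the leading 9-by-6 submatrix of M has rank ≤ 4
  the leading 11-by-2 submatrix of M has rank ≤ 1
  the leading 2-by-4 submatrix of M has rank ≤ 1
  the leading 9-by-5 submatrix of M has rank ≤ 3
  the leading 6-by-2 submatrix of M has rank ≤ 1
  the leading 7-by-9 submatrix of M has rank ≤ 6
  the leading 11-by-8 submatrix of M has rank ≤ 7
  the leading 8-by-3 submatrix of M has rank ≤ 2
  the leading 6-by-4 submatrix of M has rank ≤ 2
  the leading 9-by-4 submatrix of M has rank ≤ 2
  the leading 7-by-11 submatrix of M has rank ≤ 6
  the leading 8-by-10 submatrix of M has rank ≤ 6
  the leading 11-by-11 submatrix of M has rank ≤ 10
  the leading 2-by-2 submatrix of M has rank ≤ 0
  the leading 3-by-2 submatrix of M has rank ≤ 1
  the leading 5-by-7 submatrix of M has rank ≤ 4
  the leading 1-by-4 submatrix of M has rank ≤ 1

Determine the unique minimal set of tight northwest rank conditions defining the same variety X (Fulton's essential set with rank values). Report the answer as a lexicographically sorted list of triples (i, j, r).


Propagating the 21 rank bounds to every northwest block:

  R[1]: 0 | 0 | 1 | 1 | 1 | 1 | 1 | 1 | 1 | 1 | 1 | 1
  R[2]: 0 | 0 | 1 | 1 | 2 | 2 | 2 | 2 | 2 | 2 | 2 | 2
  R[3]: 1 | 1 | 2 | 2 | 3 | 3 | 3 | 3 | 3 | 3 | 3 | 3
  R[4]: 1 | 1 | 2 | 2 | 3 | 4 | 4 | 4 | 4 | 4 | 4 | 4
  R[5]: 1 | 1 | 2 | 2 | 3 | 4 | 4 | 5 | 5 | 5 | 5 | 5
  R[6]: 1 | 1 | 2 | 2 | 3 | 4 | 5 | 6 | 6 | 6 | 6 | 6
  R[7]: 1 | 1 | 2 | 2 | 3 | 4 | 5 | 6 | 6 | 6 | 6 | 7
  R[8]: 1 | 1 | 2 | 2 | 3 | 4 | 5 | 6 | 6 | 6 | 7 | 8
  R[9]: 1 | 1 | 2 | 2 | 3 | 4 | 5 | 6 | 7 | 7 | 8 | 9
  R[10]: 1 | 1 | 2 | 3 | 4 | 5 | 6 | 7 | 8 | 8 | 9 | 10
  R[11]: 1 | 1 | 2 | 3 | 4 | 5 | 6 | 7 | 8 | 9 | 10 | 11
  R[12]: 1 | 2 | 3 | 4 | 5 | 6 | 7 | 8 | 9 | 10 | 11 | 12

second differences of R give the permutation w = (3, 5, 1, 6, 8, 7, 12, 11, 9, 4, 10, 2).

ℓ(w)=25; the 7 essential cells (i,j,r):

[(2, 2, 0), (2, 4, 1), (5, 7, 4), (7, 11, 6), (8, 10, 6), (9, 4, 2), (11, 2, 1)]


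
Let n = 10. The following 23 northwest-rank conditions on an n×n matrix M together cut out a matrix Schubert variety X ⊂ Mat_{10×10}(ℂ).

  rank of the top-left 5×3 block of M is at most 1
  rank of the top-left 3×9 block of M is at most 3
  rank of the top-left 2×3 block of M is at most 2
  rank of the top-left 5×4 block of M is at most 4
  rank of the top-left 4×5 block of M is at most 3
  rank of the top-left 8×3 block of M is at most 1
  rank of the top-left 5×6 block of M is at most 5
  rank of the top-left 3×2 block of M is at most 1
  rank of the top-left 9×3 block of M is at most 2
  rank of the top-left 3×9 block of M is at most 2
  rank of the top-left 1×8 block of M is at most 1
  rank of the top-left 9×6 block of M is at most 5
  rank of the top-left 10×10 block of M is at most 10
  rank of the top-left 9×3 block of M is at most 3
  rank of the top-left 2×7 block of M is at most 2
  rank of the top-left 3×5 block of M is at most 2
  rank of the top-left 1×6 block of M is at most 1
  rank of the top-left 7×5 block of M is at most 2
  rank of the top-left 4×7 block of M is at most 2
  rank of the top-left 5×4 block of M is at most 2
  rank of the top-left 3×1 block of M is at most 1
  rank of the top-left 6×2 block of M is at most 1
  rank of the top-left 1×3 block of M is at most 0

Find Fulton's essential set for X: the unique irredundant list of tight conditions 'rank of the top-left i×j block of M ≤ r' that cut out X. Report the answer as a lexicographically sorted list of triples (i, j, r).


Rank table r_w(10×10) implied by the 23 constraints:

  R[1]: 0  0  0  1  1  1  1  1  1  1
  R[2]: 1  1  1  2  2  2  2  2  2  2
  R[3]: 1  1  1  2  2  2  2  2  2  3
  R[4]: 1  1  1  2  2  2  2  3  3  4
  R[5]: 1  1  1  2  2  3  3  4  4  5
  R[6]: 1  1  1  2  2  3  4  5  5  6
  R[7]: 1  1  1  2  2  3  4  5  6  7
  R[8]: 1  1  1  2  3  4  5  6  7  8
  R[9]: 1  2  2  3  4  5  6  7  8  9
  R[10]: 1  2  3  4  5  6  7  8  9  10

so w = (4, 1, 10, 8, 6, 7, 9, 5, 2, 3).

Fulton essential set (5 of the 26 Rothe cells):

[(1, 3, 0), (3, 9, 2), (4, 7, 2), (7, 5, 2), (8, 3, 1)]


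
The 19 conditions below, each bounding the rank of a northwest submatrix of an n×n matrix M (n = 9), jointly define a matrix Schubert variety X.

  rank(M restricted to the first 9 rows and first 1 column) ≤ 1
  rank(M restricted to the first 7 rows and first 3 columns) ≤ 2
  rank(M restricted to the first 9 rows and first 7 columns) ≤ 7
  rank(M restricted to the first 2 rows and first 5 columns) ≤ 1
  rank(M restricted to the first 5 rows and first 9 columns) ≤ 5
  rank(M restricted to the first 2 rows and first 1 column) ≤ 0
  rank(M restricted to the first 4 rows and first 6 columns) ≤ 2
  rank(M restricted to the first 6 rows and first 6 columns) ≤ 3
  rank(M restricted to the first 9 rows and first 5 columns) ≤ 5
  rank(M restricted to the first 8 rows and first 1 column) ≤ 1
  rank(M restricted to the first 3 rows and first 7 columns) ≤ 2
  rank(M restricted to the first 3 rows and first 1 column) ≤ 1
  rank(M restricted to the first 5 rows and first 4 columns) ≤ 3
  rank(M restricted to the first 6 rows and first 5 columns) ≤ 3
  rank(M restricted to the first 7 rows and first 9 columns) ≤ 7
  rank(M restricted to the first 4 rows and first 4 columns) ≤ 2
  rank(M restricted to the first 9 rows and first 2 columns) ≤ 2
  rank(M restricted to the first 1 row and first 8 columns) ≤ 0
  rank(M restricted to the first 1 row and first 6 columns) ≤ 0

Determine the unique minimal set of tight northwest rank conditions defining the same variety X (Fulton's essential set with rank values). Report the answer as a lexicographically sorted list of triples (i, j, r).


Rank table r_w(9×9) implied by the 19 constraints:

  i=1: 0  0  0  0  0  0  0  0  1
  i=2: 0  1  1  1  1  1  1  1  2
  i=3: 1  2  2  2  2  2  2  2  3
  i=4: 1  2  2  2  2  2  3  3  4
  i=5: 1  2  2  3  3  3  4  4  5
  i=6: 1  2  2  3  3  3  4  5  6
  i=7: 1  2  2  3  4  4  5  6  7
  i=8: 1  2  3  4  5  5  6  7  8
  i=9: 1  2  3  4  5  6  7  8  9

reading off 1-entries of Δ²R: w = (9, 2, 1, 7, 4, 8, 5, 3, 6).

Rothe diagram D(w) (18 cells), 5 SE-corners (essential conditions):

[(1, 8, 0), (2, 1, 0), (4, 6, 2), (6, 6, 3), (7, 3, 2)]


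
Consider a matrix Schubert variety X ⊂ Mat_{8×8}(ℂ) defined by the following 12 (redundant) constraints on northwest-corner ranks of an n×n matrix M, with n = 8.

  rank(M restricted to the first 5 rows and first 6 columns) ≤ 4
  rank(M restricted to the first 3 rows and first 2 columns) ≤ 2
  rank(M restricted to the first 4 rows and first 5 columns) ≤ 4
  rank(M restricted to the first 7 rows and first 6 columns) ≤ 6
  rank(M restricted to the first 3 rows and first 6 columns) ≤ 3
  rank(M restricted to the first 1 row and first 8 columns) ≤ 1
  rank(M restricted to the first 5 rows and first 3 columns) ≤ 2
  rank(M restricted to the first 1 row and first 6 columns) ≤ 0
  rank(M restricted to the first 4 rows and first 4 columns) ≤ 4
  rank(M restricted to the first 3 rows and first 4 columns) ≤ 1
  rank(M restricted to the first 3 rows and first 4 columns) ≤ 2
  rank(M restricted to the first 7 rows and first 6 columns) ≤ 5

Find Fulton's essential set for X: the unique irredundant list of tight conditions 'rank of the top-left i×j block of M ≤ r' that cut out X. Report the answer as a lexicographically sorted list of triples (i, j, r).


Computing R[i][j] = min implied NW-rank bound (n=8, 12 conditions):

  row 1: 0  0  0  0  0  0  1  1
  row 2: 1  1  1  1  1  1  2  2
  row 3: 1  1  1  1  2  2  3  3
  row 4: 1  2  2  2  3  3  4  4
  row 5: 1  2  2  3  4  4  5  5
  row 6: 1  2  3  4  5  5  6  6
  row 7: 1  2  3  4  5  5  6  7
  row 8: 1  2  3  4  5  6  7  8

the unique w with this rank table is (7, 1, 5, 2, 4, 3, 8, 6).

Rothe diagram D(w) (11 cells), 4 SE-corners (essential conditions):

[(1, 6, 0), (3, 4, 1), (5, 3, 2), (7, 6, 5)]


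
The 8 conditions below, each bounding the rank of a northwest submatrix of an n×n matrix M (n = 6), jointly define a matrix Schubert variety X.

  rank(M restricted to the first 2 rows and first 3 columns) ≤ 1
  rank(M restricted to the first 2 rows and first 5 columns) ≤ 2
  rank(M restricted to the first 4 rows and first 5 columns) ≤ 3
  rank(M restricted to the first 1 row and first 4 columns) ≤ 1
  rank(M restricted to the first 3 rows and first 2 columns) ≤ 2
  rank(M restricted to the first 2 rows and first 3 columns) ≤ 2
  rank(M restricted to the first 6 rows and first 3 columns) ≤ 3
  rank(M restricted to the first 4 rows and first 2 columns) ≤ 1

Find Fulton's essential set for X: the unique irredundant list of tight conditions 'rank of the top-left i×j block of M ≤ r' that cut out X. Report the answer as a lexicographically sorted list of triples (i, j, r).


Reconstructing r_w from the 8 given conditions:

  i=1: 1 | 1 | 1 | 1 | 1 | 1
  i=2: 1 | 1 | 1 | 2 | 2 | 2
  i=3: 1 | 1 | 2 | 3 | 3 | 3
  i=4: 1 | 1 | 2 | 3 | 3 | 4
  i=5: 1 | 2 | 3 | 4 | 4 | 5
  i=6: 1 | 2 | 3 | 4 | 5 | 6

so w = (1, 4, 3, 6, 2, 5).

3 SE-corners of the 5-cell Rothe diagram give Ess(w):

[(2, 3, 1), (4, 2, 1), (4, 5, 3)]


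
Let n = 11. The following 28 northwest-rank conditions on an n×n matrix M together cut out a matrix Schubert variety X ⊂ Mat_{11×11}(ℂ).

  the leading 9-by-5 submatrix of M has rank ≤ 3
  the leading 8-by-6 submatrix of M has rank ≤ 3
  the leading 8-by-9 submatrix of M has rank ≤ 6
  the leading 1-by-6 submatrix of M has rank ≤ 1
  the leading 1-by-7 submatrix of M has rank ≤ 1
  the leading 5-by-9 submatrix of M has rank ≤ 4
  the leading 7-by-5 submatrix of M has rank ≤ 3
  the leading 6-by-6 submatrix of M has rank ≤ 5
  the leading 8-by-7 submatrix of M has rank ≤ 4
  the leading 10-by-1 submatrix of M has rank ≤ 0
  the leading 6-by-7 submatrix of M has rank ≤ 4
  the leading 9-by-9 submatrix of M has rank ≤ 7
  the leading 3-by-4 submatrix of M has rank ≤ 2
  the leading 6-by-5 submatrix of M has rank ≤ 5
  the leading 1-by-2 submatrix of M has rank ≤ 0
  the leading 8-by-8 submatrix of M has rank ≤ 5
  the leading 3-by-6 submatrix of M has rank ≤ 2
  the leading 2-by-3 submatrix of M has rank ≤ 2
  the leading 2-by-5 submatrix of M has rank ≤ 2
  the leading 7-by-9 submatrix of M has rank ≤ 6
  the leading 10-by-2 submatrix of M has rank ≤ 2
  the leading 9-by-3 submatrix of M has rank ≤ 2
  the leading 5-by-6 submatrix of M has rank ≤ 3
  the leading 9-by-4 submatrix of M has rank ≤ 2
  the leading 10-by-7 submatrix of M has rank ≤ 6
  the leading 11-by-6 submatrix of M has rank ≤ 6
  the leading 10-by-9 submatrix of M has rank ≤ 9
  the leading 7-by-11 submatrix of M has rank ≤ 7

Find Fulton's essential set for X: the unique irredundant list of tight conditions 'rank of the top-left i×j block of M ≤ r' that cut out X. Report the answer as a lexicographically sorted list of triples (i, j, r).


Computing R[i][j] = min implied NW-rank bound (n=11, 28 conditions):

  R[1]: 0, 0, 1, 1, 1, 1, 1, 1, 1, 1, 1
  R[2]: 0, 1, 2, 2, 2, 2, 2, 2, 2, 2, 2
  R[3]: 0, 1, 2, 2, 2, 2, 3, 3, 3, 3, 3
  R[4]: 0, 1, 2, 2, 3, 3, 4, 4, 4, 4, 4
  R[5]: 0, 1, 2, 2, 3, 3, 4, 4, 4, 5, 5
  R[6]: 0, 1, 2, 2, 3, 3, 4, 5, 5, 6, 6
  R[7]: 0, 1, 2, 2, 3, 3, 4, 5, 6, 7, 7
  R[8]: 0, 1, 2, 2, 3, 3, 4, 5, 6, 7, 8
  R[9]: 0, 1, 2, 2, 3, 4, 5, 6, 7, 8, 9
  R[10]: 0, 1, 2, 3, 4, 5, 6, 7, 8, 9, 10
  R[11]: 1, 2, 3, 4, 5, 6, 7, 8, 9, 10, 11

so w = (3, 2, 7, 5, 10, 8, 9, 11, 6, 4, 1).

ℓ(w)=26; the 6 essential cells (i,j,r):

[(1, 2, 0), (3, 6, 2), (5, 9, 4), (8, 6, 3), (9, 4, 2), (10, 1, 0)]


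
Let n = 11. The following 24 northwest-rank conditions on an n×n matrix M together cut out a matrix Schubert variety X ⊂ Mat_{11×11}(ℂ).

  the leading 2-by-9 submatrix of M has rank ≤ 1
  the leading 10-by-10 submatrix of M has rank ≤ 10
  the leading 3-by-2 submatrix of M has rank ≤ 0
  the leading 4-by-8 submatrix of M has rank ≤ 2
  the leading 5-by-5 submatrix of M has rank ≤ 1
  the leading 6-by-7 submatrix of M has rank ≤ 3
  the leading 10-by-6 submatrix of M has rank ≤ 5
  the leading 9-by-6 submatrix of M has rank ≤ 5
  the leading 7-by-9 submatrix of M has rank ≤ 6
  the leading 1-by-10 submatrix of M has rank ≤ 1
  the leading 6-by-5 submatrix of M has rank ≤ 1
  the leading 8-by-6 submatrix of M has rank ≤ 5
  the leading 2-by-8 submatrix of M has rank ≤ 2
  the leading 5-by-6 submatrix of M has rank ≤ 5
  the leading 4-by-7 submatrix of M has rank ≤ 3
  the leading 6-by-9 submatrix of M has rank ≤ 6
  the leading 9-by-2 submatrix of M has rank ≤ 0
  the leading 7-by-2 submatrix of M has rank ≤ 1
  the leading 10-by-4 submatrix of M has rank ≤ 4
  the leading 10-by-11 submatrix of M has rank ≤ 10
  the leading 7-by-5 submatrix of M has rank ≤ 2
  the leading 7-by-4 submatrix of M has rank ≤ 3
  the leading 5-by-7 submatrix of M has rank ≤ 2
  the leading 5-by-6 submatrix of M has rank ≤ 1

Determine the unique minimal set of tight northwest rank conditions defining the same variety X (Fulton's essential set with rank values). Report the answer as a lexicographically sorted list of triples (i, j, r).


Rank table r_w(11×11) implied by the 24 constraints:

  0 0 1 1 1 1 1 1 1 1 1
  0 0 1 1 1 1 1 1 1 2 2
  0 0 1 1 1 1 2 2 2 3 3
  0 0 1 1 1 1 2 2 3 4 4
  0 0 1 1 1 1 2 3 4 5 5
  0 0 1 1 1 2 3 4 5 6 6
  0 0 1 2 2 3 4 5 6 7 7
  0 0 1 2 3 4 5 6 7 8 8
  0 0 1 2 3 4 5 6 7 8 9
  1 1 2 3 4 5 6 7 8 9 10
  1 2 3 4 5 6 7 8 9 10 11

hence w(1..11) = (3, 10, 7, 9, 8, 6, 4, 5, 11, 1, 2).

|D(w)|=36, |Ess(w)|=5:

[(2, 9, 1), (4, 8, 2), (5, 6, 1), (6, 5, 1), (9, 2, 0)]


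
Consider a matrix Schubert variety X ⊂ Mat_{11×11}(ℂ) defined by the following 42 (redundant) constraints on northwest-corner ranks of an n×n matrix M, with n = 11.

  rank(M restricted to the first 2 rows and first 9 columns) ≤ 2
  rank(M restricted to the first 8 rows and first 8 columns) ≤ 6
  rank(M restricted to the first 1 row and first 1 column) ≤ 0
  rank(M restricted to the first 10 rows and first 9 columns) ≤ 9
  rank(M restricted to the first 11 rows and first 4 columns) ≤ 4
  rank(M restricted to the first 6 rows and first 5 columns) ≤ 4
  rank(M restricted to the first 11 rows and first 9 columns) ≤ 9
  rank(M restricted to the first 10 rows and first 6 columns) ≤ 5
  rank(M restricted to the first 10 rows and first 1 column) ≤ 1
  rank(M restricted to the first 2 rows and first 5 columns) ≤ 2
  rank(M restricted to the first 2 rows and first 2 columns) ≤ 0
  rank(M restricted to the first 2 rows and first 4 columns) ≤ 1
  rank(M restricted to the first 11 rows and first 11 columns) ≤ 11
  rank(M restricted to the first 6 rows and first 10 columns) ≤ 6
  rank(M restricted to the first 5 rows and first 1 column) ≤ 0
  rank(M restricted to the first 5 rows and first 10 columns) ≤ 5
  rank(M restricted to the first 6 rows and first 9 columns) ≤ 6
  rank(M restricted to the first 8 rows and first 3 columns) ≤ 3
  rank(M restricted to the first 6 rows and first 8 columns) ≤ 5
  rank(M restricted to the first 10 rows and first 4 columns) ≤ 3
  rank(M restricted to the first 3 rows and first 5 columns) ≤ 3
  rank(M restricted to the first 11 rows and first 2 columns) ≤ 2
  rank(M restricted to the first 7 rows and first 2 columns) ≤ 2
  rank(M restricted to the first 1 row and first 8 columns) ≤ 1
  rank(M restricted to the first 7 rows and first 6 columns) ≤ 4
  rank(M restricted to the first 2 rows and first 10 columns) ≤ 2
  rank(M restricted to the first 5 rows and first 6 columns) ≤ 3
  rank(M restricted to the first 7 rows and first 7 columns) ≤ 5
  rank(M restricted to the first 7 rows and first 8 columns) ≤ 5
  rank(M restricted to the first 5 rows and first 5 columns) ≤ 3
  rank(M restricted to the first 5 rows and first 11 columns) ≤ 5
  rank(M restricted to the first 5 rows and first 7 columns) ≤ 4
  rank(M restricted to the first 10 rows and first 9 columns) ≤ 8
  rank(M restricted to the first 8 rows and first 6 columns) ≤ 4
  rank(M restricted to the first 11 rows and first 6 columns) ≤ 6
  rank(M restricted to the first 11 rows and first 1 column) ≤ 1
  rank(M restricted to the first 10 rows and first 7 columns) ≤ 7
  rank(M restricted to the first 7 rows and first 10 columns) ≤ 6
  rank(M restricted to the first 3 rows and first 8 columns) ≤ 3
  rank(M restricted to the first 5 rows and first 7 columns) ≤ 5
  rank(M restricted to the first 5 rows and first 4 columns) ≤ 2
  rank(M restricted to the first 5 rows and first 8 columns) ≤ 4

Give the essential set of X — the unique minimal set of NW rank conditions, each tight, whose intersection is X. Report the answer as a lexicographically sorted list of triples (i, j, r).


Rank table r_w(11×11) implied by the 42 constraints:

  R[1]: 0 0 1 1 1 1 1 1 1 1 1
  R[2]: 0 0 1 1 2 2 2 2 2 2 2
  R[3]: 0 1 2 2 3 3 3 3 3 3 3
  R[4]: 0 1 2 2 3 3 4 4 4 4 4
  R[5]: 0 1 2 2 3 3 4 4 5 5 5
  R[6]: 1 2 3 3 4 4 5 5 6 6 6
  R[7]: 1 2 3 3 4 4 5 5 6 6 7
  R[8]: 1 2 3 3 4 4 5 6 7 7 8
  R[9]: 1 2 3 3 4 5 6 7 8 8 9
  R[10]: 1 2 3 3 4 5 6 7 8 9 10
  R[11]: 1 2 3 4 5 6 7 8 9 10 11

the unique w with this rank table is (3, 5, 2, 7, 9, 1, 11, 8, 6, 10, 4).

|D(w)|=21, |Ess(w)|=10:

[(2, 2, 0), (2, 4, 1), (5, 1, 0), (5, 4, 2), (5, 6, 3), (5, 8, 4), (7, 8, 5), (7, 10, 6), (8, 6, 4), (10, 4, 3)]


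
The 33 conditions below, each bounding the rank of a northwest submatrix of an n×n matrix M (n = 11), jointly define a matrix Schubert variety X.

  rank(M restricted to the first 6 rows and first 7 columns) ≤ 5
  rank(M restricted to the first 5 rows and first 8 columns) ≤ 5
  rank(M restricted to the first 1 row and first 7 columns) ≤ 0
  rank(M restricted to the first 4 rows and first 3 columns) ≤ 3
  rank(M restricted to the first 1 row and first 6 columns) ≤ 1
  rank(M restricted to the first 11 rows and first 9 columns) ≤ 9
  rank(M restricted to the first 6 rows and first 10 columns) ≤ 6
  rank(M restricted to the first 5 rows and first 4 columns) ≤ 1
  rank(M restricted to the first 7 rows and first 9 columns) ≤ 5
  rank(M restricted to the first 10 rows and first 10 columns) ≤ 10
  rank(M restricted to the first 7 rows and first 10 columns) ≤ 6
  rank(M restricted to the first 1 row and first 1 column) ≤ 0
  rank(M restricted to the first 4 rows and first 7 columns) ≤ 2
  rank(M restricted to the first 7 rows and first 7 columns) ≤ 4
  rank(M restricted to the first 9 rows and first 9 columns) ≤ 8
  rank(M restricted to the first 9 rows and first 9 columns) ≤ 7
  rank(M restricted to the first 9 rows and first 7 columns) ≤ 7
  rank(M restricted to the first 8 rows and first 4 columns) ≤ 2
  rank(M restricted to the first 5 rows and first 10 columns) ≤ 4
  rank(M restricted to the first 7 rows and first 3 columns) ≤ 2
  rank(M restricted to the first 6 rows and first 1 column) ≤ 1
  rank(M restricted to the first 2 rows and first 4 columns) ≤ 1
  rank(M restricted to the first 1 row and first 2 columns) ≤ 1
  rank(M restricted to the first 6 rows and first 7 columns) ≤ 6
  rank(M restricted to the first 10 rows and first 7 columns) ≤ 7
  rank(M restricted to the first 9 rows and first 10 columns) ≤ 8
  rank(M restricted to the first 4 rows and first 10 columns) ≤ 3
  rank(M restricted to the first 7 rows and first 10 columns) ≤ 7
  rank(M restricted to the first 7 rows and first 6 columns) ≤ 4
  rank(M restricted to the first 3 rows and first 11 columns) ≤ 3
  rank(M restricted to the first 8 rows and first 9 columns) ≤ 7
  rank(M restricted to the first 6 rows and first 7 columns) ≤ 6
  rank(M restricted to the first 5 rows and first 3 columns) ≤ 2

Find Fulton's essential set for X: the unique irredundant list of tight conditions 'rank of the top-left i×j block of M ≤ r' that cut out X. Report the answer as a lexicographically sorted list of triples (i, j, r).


Recovering R(i,j) via the rank-extension bound from the 33 conditions:

  0 0 0 0 0 0 0 1 1 1 1
  1 1 1 1 1 1 1 2 2 2 2
  1 1 1 1 2 2 2 3 3 3 3
  1 1 1 1 2 2 2 3 3 3 4
  1 1 1 1 2 3 3 4 4 4 5
  1 2 2 2 3 4 4 5 5 5 6
  1 2 2 2 3 4 4 5 5 6 7
  1 2 2 2 3 4 5 6 6 7 8
  1 2 3 3 4 5 6 7 7 8 9
  1 2 3 4 5 6 7 8 8 9 10
  1 2 3 4 5 6 7 8 9 10 11

reading off 1-entries of Δ²R: w = (8, 1, 5, 11, 6, 2, 10, 7, 3, 4, 9).

|D(w)|=26, |Ess(w)|=7:

[(1, 7, 0), (4, 7, 2), (4, 10, 3), (5, 4, 1), (7, 7, 4), (7, 9, 5), (8, 4, 2)]


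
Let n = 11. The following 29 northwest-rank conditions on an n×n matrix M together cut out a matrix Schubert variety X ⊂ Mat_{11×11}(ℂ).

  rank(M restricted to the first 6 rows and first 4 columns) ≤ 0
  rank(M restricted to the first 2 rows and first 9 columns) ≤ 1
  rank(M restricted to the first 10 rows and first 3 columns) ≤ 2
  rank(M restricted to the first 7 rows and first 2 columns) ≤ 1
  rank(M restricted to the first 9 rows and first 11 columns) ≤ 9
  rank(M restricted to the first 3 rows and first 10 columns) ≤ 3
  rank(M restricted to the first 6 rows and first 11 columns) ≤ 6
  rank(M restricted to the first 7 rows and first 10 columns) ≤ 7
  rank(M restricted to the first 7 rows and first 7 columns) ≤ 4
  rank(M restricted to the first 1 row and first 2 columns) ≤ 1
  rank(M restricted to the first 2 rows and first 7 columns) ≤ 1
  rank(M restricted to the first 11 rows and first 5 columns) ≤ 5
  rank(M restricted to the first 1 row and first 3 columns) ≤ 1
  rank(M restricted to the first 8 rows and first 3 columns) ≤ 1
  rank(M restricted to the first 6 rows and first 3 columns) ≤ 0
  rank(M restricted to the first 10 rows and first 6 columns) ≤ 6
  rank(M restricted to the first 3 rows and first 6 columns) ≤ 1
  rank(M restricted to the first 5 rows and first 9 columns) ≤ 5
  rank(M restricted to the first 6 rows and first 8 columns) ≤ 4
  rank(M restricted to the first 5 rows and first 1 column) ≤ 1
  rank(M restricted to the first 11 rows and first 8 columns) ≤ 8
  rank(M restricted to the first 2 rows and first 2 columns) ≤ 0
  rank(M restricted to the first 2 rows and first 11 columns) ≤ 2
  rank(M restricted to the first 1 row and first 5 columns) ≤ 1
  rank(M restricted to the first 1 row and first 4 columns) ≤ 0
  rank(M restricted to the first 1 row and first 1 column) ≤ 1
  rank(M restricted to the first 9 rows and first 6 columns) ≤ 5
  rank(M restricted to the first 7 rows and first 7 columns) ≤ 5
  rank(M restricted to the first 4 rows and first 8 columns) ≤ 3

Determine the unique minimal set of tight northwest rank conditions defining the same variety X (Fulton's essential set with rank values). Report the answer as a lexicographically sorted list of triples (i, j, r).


Propagating the 29 rank bounds to every northwest block:

  0 | 0 | 0 | 0 | 1 | 1 | 1 | 1 | 1 | 1 | 1
  0 | 0 | 0 | 0 | 1 | 1 | 1 | 1 | 1 | 2 | 2
  0 | 0 | 0 | 0 | 1 | 1 | 2 | 2 | 2 | 3 | 3
  0 | 0 | 0 | 0 | 1 | 2 | 3 | 3 | 3 | 4 | 4
  0 | 0 | 0 | 0 | 1 | 2 | 3 | 4 | 4 | 5 | 5
  0 | 0 | 0 | 0 | 1 | 2 | 3 | 4 | 5 | 6 | 6
  1 | 1 | 1 | 1 | 2 | 3 | 4 | 5 | 6 | 7 | 7
  1 | 1 | 1 | 2 | 3 | 4 | 5 | 6 | 7 | 8 | 8
  1 | 2 | 2 | 3 | 4 | 5 | 6 | 7 | 8 | 9 | 9
  1 | 2 | 2 | 3 | 4 | 5 | 6 | 7 | 8 | 9 | 10
  1 | 2 | 3 | 4 | 5 | 6 | 7 | 8 | 9 | 10 | 11

reading off 1-entries of Δ²R: w = (5, 10, 7, 6, 8, 9, 1, 4, 2, 11, 3).

D(w) has 32 cells with 5 SE-corners; essential set:

[(2, 9, 1), (3, 6, 1), (6, 4, 0), (8, 3, 1), (10, 3, 2)]


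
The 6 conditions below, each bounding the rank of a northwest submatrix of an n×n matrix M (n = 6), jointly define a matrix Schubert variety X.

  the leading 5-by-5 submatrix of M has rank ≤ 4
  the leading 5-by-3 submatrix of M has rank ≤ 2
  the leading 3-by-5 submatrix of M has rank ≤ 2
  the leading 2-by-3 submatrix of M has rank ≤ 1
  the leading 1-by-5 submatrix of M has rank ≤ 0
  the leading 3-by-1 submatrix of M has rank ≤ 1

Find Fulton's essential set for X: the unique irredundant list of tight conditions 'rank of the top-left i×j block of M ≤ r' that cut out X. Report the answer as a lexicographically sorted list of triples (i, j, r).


The tightest implied rank at each (i,j), from the 6 conditions:

  row 1: 0  0  0  0  0  1
  row 2: 1  1  1  1  1  2
  row 3: 1  2  2  2  2  3
  row 4: 1  2  2  3  3  4
  row 5: 1  2  2  3  4  5
  row 6: 1  2  3  4  5  6

hence w(1..6) = (6, 1, 2, 4, 5, 3).

2 SE-corners of the 7-cell Rothe diagram give Ess(w):

[(1, 5, 0), (5, 3, 2)]


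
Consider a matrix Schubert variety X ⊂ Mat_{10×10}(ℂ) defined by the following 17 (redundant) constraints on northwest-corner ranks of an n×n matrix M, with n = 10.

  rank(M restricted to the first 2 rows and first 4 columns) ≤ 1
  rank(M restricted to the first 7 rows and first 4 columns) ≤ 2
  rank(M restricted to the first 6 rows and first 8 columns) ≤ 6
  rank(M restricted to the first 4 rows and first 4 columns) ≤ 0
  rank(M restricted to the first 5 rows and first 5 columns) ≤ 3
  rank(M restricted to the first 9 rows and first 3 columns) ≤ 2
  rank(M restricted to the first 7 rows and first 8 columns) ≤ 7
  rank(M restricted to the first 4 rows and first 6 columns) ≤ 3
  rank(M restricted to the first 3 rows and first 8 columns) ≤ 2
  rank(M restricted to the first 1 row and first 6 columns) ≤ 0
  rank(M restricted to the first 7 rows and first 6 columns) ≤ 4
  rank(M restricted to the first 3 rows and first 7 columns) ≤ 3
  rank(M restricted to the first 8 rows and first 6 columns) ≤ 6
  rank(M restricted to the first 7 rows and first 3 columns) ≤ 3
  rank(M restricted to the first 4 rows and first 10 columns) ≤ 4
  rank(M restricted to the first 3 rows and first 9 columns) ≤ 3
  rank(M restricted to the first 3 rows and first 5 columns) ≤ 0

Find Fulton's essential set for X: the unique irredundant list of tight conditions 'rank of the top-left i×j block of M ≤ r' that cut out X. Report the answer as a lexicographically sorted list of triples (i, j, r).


Computing R[i][j] = min implied NW-rank bound (n=10, 17 conditions):

  0, 0, 0, 0, 0, 0, 1, 1, 1, 1
  0, 0, 0, 0, 0, 1, 2, 2, 2, 2
  0, 0, 0, 0, 0, 1, 2, 2, 3, 3
  0, 0, 0, 0, 1, 2, 3, 3, 4, 4
  1, 1, 1, 1, 2, 3, 4, 4, 5, 5
  1, 2, 2, 2, 3, 4, 5, 5, 6, 6
  1, 2, 2, 2, 3, 4, 5, 6, 7, 7
  1, 2, 2, 3, 4, 5, 6, 7, 8, 8
  1, 2, 2, 3, 4, 5, 6, 7, 8, 9
  1, 2, 3, 4, 5, 6, 7, 8, 9, 10

the unique w with this rank table is (7, 6, 9, 5, 1, 2, 8, 4, 10, 3).

Rothe diagram D(w) (25 cells), 6 SE-corners (essential conditions):

[(1, 6, 0), (3, 5, 0), (3, 8, 2), (4, 4, 0), (7, 4, 2), (9, 3, 2)]


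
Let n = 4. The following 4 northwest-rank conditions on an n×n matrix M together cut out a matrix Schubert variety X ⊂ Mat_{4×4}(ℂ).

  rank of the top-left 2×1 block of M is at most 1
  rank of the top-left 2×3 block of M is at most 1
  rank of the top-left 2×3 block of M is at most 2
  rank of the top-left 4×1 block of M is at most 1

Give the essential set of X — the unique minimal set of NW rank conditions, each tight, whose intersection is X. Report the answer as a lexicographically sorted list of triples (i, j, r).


Rank table r_w(4×4) implied by the 4 constraints:

  1  1  1  1
  1  1  1  2
  1  2  2  3
  1  2  3  4

so w = (1, 4, 2, 3).

D(w) has 2 cells with 1 SE-corner; essential set:

[(2, 3, 1)]


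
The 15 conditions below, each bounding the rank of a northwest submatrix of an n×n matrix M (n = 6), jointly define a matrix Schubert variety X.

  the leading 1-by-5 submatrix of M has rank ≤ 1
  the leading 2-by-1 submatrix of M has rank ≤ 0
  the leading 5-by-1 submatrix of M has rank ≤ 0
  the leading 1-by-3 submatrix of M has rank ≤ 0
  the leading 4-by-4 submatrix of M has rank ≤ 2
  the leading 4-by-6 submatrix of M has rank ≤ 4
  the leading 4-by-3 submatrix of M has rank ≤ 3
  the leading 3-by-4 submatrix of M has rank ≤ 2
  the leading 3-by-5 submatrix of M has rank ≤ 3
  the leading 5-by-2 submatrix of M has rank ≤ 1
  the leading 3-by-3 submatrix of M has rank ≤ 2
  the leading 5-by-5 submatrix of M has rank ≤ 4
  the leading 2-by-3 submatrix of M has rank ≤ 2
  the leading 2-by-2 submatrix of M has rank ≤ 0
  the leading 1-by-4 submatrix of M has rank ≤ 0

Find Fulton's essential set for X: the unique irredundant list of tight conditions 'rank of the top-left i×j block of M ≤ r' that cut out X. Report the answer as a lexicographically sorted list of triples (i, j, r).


The tightest implied rank at each (i,j), from the 15 conditions:

  R[1]: 0 | 0 | 0 | 0 | 1 | 1
  R[2]: 0 | 0 | 1 | 1 | 2 | 2
  R[3]: 0 | 1 | 2 | 2 | 3 | 3
  R[4]: 0 | 1 | 2 | 2 | 3 | 4
  R[5]: 0 | 1 | 2 | 3 | 4 | 5
  R[6]: 1 | 2 | 3 | 4 | 5 | 6

hence w(1..6) = (5, 3, 2, 6, 4, 1).

Fulton essential set (4 of the 10 Rothe cells):

[(1, 4, 0), (2, 2, 0), (4, 4, 2), (5, 1, 0)]


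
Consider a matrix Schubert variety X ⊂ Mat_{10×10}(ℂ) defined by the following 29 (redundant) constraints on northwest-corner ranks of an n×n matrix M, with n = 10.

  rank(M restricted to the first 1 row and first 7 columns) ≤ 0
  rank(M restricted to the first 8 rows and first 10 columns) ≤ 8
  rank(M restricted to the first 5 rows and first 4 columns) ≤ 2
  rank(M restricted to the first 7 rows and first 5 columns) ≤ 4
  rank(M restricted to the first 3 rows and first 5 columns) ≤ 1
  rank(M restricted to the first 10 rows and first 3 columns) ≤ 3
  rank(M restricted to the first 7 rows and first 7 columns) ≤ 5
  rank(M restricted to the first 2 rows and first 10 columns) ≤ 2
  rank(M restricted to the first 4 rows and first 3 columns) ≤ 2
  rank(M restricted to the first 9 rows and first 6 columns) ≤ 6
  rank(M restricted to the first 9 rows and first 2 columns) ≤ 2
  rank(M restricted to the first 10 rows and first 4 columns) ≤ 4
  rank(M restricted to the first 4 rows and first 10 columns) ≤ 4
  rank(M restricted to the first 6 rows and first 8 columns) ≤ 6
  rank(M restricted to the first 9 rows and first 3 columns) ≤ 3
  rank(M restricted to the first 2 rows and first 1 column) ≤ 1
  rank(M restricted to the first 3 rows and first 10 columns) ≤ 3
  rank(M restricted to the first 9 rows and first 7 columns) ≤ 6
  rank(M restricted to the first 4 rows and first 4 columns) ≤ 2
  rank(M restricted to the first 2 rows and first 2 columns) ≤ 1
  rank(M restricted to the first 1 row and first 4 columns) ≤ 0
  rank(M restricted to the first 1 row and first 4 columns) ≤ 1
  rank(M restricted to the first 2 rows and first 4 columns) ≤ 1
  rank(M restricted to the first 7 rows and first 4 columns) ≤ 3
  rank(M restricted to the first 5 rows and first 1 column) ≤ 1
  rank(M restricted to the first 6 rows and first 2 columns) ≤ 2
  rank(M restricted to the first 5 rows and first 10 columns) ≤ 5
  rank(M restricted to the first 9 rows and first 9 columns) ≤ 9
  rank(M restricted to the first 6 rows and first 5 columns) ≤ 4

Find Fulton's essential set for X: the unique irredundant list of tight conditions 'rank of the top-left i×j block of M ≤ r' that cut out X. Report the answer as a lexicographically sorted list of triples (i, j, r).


Propagating the 29 rank bounds to every northwest block:

  R[1]: 0, 0, 0, 0, 0, 0, 0, 1, 1, 1
  R[2]: 1, 1, 1, 1, 1, 1, 1, 2, 2, 2
  R[3]: 1, 1, 1, 1, 1, 2, 2, 3, 3, 3
  R[4]: 1, 2, 2, 2, 2, 3, 3, 4, 4, 4
  R[5]: 1, 2, 2, 2, 3, 4, 4, 5, 5, 5
  R[6]: 1, 2, 3, 3, 4, 5, 5, 6, 6, 6
  R[7]: 1, 2, 3, 3, 4, 5, 5, 6, 7, 7
  R[8]: 1, 2, 3, 4, 5, 6, 6, 7, 8, 8
  R[9]: 1, 2, 3, 4, 5, 6, 6, 7, 8, 9
  R[10]: 1, 2, 3, 4, 5, 6, 7, 8, 9, 10

the unique w with this rank table is (8, 1, 6, 2, 5, 3, 9, 4, 10, 7).

6 SE-corners of the 16-cell Rothe diagram give Ess(w):

[(1, 7, 0), (3, 5, 1), (5, 4, 2), (7, 4, 3), (7, 7, 5), (9, 7, 6)]


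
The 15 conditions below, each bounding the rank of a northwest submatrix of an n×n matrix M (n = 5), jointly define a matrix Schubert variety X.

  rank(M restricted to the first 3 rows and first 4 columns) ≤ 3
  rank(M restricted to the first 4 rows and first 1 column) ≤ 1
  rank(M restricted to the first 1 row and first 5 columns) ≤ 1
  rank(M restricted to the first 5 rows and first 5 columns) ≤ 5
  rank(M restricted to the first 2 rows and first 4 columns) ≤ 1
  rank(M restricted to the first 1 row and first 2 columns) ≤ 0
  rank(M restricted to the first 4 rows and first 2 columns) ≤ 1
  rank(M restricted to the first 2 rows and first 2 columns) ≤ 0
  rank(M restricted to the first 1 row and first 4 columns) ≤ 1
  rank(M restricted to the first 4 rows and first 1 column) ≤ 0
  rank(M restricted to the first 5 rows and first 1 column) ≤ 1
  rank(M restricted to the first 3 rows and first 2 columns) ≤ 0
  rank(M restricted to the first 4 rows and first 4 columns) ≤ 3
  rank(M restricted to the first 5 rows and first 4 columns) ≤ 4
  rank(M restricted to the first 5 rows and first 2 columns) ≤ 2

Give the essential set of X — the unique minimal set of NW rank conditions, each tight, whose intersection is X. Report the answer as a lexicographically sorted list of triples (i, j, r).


Computing R[i][j] = min implied NW-rank bound (n=5, 15 conditions):

  0 0 1 1 1
  0 0 1 1 2
  0 0 1 2 3
  0 1 2 3 4
  1 2 3 4 5

the unique w with this rank table is (3, 5, 4, 2, 1).

Rothe diagram D(w) (8 cells), 3 SE-corners (essential conditions):

[(2, 4, 1), (3, 2, 0), (4, 1, 0)]


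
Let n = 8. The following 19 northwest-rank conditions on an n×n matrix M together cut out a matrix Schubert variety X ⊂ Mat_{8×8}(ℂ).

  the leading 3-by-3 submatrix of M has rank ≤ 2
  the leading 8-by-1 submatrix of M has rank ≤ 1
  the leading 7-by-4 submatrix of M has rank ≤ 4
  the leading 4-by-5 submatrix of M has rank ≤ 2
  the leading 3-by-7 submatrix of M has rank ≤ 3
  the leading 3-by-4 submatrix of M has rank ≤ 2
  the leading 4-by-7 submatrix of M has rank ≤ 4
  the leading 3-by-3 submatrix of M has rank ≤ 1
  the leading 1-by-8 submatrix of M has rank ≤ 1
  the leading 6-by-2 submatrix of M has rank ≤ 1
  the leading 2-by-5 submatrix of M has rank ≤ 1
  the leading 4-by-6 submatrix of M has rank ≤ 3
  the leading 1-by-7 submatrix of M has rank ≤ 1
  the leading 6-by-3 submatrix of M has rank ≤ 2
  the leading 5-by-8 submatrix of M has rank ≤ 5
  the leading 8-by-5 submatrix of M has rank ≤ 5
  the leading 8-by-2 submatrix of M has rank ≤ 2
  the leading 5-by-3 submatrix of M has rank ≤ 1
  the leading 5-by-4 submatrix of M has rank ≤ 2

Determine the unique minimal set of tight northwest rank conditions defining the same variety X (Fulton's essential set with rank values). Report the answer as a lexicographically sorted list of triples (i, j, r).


Computing R[i][j] = min implied NW-rank bound (n=8, 19 conditions):

  i=1: 1 1 1 1 1 1 1 1
  i=2: 1 1 1 1 1 2 2 2
  i=3: 1 1 1 2 2 3 3 3
  i=4: 1 1 1 2 2 3 4 4
  i=5: 1 1 1 2 3 4 5 5
  i=6: 1 1 2 3 4 5 6 6
  i=7: 1 2 3 4 5 6 7 7
  i=8: 1 2 3 4 5 6 7 8

the unique w with this rank table is (1, 6, 4, 7, 5, 3, 2, 8).

D(w) has 12 cells with 4 SE-corners; essential set:

[(2, 5, 1), (4, 5, 2), (5, 3, 1), (6, 2, 1)]
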